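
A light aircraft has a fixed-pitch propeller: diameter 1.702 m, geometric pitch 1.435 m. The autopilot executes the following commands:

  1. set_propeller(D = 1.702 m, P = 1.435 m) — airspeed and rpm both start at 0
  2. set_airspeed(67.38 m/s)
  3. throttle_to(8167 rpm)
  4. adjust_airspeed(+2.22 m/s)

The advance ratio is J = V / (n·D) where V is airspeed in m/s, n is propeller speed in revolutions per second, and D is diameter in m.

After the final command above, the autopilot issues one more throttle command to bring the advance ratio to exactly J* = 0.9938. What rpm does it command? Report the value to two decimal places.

set_propeller: D = 1.702 m, P = 1.435 m (p = P/D = 0.843126); state ← (V=0, rpm=0)
set_airspeed(67.38): V ← 67.38 m/s
throttle_to(8167): rpm ← 8167
adjust_airspeed(+2.22): V ← 67.38 +2.22 = 69.6 m/s
final state: V = 69.6 m/s, rpm = 8167 → n = rpm/60 = 136.116667 rev/s
target J* = 0.9938; solve J* = V/(n·D) for n: n = V/(J*·D) = 69.6/(0.9938 × 1.702) = 41.148186 rev/s
rpm = 60·n = 2468.891144

rpm = 2468.89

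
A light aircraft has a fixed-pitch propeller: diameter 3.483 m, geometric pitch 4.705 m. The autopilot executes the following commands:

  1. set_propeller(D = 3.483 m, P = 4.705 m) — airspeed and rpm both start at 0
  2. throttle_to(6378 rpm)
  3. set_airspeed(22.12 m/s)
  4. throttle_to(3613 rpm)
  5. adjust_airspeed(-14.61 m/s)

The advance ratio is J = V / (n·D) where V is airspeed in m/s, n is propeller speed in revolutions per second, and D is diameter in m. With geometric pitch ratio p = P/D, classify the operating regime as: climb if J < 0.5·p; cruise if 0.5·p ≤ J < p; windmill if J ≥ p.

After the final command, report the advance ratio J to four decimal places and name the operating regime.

J = 0.0358, regime = climb

set_propeller: D = 3.483 m, P = 4.705 m (p = P/D = 1.350847); state ← (V=0, rpm=0)
throttle_to(6378): rpm ← 6378
set_airspeed(22.12): V ← 22.12 m/s
throttle_to(3613): rpm ← 3613
adjust_airspeed(-14.61): V ← 22.12 -14.61 = 7.51 m/s
final state: V = 7.51 m/s, rpm = 3613 → n = rpm/60 = 60.216667 rev/s
J = V / (n·D) = 7.51 / (60.216667 × 3.483) = 0.035807
regime bands: climb J<0.6754 | cruise [0.6754, 1.3508) | windmill J≥1.3508
J = 0.0358 → climb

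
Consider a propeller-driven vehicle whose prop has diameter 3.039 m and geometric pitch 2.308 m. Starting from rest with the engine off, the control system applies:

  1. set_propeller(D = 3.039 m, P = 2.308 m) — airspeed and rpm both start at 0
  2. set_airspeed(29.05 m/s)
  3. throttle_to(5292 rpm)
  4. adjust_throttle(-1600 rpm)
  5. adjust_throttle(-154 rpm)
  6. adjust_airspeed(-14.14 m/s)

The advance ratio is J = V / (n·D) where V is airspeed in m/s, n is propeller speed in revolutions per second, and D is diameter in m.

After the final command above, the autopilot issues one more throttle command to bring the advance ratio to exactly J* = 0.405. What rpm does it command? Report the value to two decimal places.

rpm = 726.85

set_propeller: D = 3.039 m, P = 2.308 m (p = P/D = 0.759460); state ← (V=0, rpm=0)
set_airspeed(29.05): V ← 29.05 m/s
throttle_to(5292): rpm ← 5292
adjust_throttle(-1600): rpm ← 5292 -1600 = 3692
adjust_throttle(-154): rpm ← 3692 -154 = 3538
adjust_airspeed(-14.14): V ← 29.05 -14.14 = 14.91 m/s
final state: V = 14.91 m/s, rpm = 3538 → n = rpm/60 = 58.966667 rev/s
target J* = 0.405; solve J* = V/(n·D) for n: n = V/(J*·D) = 14.91/(0.405 × 3.039) = 12.114121 rev/s
rpm = 60·n = 726.847282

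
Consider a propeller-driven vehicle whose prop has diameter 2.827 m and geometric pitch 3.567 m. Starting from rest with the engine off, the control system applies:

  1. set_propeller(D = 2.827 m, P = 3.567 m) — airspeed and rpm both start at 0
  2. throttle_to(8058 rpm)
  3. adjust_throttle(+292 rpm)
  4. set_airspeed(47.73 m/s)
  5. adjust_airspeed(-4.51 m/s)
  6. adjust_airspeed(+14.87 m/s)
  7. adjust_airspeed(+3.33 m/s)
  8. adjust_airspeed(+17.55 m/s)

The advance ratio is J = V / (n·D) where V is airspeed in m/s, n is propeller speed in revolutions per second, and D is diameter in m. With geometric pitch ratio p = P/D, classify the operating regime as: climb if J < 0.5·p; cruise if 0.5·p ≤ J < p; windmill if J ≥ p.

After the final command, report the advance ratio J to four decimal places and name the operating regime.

set_propeller: D = 2.827 m, P = 3.567 m (p = P/D = 1.261762); state ← (V=0, rpm=0)
throttle_to(8058): rpm ← 8058
adjust_throttle(+292): rpm ← 8058 +292 = 8350
set_airspeed(47.73): V ← 47.73 m/s
adjust_airspeed(-4.51): V ← 47.73 -4.51 = 43.22 m/s
adjust_airspeed(+14.87): V ← 43.22 +14.87 = 58.09 m/s
adjust_airspeed(+3.33): V ← 58.09 +3.33 = 61.42 m/s
adjust_airspeed(+17.55): V ← 61.42 +17.55 = 78.97 m/s
final state: V = 78.97 m/s, rpm = 8350 → n = rpm/60 = 139.166667 rev/s
J = V / (n·D) = 78.97 / (139.166667 × 2.827) = 0.200725
regime bands: climb J<0.6309 | cruise [0.6309, 1.2618) | windmill J≥1.2618
J = 0.2007 → climb

J = 0.2007, regime = climb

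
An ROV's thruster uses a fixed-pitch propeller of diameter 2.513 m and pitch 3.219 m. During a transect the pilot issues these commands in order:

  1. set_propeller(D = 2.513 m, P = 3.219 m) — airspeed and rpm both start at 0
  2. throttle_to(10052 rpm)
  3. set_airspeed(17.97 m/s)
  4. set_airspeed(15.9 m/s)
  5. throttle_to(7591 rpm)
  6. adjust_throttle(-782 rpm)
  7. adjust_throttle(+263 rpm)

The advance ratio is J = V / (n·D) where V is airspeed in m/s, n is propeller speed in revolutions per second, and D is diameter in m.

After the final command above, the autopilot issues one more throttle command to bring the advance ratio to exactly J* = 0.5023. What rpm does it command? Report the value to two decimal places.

rpm = 755.78

set_propeller: D = 2.513 m, P = 3.219 m (p = P/D = 1.280939); state ← (V=0, rpm=0)
throttle_to(10052): rpm ← 10052
set_airspeed(17.97): V ← 17.97 m/s
set_airspeed(15.9): V ← 15.9 m/s
throttle_to(7591): rpm ← 7591
adjust_throttle(-782): rpm ← 7591 -782 = 6809
adjust_throttle(+263): rpm ← 6809 +263 = 7072
final state: V = 15.9 m/s, rpm = 7072 → n = rpm/60 = 117.866667 rev/s
target J* = 0.5023; solve J* = V/(n·D) for n: n = V/(J*·D) = 15.9/(0.5023 × 2.513) = 12.596255 rev/s
rpm = 60·n = 755.775324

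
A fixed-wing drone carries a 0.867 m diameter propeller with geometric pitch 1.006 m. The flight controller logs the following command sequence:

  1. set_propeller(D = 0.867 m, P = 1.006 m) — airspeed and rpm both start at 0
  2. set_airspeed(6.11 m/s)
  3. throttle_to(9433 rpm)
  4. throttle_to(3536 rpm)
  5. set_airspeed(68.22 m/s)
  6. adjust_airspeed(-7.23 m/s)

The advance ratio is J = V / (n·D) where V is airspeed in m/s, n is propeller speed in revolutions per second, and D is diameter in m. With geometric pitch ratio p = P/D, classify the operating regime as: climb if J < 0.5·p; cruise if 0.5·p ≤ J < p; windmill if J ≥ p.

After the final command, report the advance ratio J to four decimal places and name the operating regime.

set_propeller: D = 0.867 m, P = 1.006 m (p = P/D = 1.160323); state ← (V=0, rpm=0)
set_airspeed(6.11): V ← 6.11 m/s
throttle_to(9433): rpm ← 9433
throttle_to(3536): rpm ← 3536
set_airspeed(68.22): V ← 68.22 m/s
adjust_airspeed(-7.23): V ← 68.22 -7.23 = 60.99 m/s
final state: V = 60.99 m/s, rpm = 3536 → n = rpm/60 = 58.933333 rev/s
J = V / (n·D) = 60.99 / (58.933333 × 0.867) = 1.193654
regime bands: climb J<0.5802 | cruise [0.5802, 1.1603) | windmill J≥1.1603
J = 1.1937 → windmill

J = 1.1937, regime = windmill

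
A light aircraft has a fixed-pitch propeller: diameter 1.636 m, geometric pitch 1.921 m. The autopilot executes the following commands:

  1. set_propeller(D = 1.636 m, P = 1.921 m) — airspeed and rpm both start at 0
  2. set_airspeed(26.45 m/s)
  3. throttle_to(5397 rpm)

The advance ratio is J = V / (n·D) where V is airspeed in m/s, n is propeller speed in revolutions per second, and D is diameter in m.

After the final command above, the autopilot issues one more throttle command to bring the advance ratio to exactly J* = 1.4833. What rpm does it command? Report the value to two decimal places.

set_propeller: D = 1.636 m, P = 1.921 m (p = P/D = 1.174205); state ← (V=0, rpm=0)
set_airspeed(26.45): V ← 26.45 m/s
throttle_to(5397): rpm ← 5397
final state: V = 26.45 m/s, rpm = 5397 → n = rpm/60 = 89.950000 rev/s
target J* = 1.4833; solve J* = V/(n·D) for n: n = V/(J*·D) = 26.45/(1.4833 × 1.636) = 10.899671 rev/s
rpm = 60·n = 653.980247

rpm = 653.98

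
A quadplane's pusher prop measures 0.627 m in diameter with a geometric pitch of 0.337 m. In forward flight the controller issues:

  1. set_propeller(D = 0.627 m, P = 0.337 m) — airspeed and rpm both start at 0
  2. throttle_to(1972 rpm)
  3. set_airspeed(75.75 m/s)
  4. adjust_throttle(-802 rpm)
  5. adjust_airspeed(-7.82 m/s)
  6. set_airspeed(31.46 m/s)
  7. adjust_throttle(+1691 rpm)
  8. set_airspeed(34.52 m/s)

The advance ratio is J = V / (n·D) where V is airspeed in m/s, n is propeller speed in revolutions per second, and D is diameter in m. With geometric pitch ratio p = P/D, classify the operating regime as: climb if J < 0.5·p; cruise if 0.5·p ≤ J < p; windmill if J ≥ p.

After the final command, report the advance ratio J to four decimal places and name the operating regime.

J = 1.1546, regime = windmill

set_propeller: D = 0.627 m, P = 0.337 m (p = P/D = 0.537480); state ← (V=0, rpm=0)
throttle_to(1972): rpm ← 1972
set_airspeed(75.75): V ← 75.75 m/s
adjust_throttle(-802): rpm ← 1972 -802 = 1170
adjust_airspeed(-7.82): V ← 75.75 -7.82 = 67.93 m/s
set_airspeed(31.46): V ← 31.46 m/s
adjust_throttle(+1691): rpm ← 1170 +1691 = 2861
set_airspeed(34.52): V ← 34.52 m/s
final state: V = 34.52 m/s, rpm = 2861 → n = rpm/60 = 47.683333 rev/s
J = V / (n·D) = 34.52 / (47.683333 × 0.627) = 1.154614
regime bands: climb J<0.2687 | cruise [0.2687, 0.5375) | windmill J≥0.5375
J = 1.1546 → windmill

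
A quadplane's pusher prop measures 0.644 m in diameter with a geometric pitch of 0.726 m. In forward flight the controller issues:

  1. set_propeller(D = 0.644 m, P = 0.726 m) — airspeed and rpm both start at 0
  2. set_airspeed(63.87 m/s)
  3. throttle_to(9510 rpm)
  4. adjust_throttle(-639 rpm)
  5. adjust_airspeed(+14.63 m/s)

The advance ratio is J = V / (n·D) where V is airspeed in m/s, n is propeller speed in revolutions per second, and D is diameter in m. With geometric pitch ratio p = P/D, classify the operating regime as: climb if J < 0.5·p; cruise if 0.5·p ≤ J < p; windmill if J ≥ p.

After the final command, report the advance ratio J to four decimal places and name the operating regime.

set_propeller: D = 0.644 m, P = 0.726 m (p = P/D = 1.127329); state ← (V=0, rpm=0)
set_airspeed(63.87): V ← 63.87 m/s
throttle_to(9510): rpm ← 9510
adjust_throttle(-639): rpm ← 9510 -639 = 8871
adjust_airspeed(+14.63): V ← 63.87 +14.63 = 78.5 m/s
final state: V = 78.5 m/s, rpm = 8871 → n = rpm/60 = 147.850000 rev/s
J = V / (n·D) = 78.5 / (147.850000 × 0.644) = 0.824446
regime bands: climb J<0.5637 | cruise [0.5637, 1.1273) | windmill J≥1.1273
J = 0.8244 → cruise

J = 0.8244, regime = cruise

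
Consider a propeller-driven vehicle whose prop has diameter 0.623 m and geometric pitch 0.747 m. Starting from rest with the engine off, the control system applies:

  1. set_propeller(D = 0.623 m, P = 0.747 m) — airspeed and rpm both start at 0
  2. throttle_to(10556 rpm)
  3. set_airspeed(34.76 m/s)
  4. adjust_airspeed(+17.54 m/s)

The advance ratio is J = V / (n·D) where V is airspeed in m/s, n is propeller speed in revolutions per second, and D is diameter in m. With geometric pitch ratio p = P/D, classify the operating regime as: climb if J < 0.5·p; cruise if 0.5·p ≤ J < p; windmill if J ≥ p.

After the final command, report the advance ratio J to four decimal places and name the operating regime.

set_propeller: D = 0.623 m, P = 0.747 m (p = P/D = 1.199037); state ← (V=0, rpm=0)
throttle_to(10556): rpm ← 10556
set_airspeed(34.76): V ← 34.76 m/s
adjust_airspeed(+17.54): V ← 34.76 +17.54 = 52.3 m/s
final state: V = 52.3 m/s, rpm = 10556 → n = rpm/60 = 175.933333 rev/s
J = V / (n·D) = 52.3 / (175.933333 × 0.623) = 0.477162
regime bands: climb J<0.5995 | cruise [0.5995, 1.1990) | windmill J≥1.1990
J = 0.4772 → climb

J = 0.4772, regime = climb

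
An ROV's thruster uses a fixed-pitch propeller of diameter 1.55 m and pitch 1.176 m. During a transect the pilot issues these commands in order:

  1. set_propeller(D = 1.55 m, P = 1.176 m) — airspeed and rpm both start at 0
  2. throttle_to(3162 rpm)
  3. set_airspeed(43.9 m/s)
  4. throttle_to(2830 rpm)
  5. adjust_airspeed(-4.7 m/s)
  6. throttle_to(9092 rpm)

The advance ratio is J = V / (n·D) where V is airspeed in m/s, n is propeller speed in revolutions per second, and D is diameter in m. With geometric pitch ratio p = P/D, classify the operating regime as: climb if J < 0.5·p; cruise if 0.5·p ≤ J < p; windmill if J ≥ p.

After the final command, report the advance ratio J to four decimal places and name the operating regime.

set_propeller: D = 1.55 m, P = 1.176 m (p = P/D = 0.758710); state ← (V=0, rpm=0)
throttle_to(3162): rpm ← 3162
set_airspeed(43.9): V ← 43.9 m/s
throttle_to(2830): rpm ← 2830
adjust_airspeed(-4.7): V ← 43.9 -4.7 = 39.2 m/s
throttle_to(9092): rpm ← 9092
final state: V = 39.2 m/s, rpm = 9092 → n = rpm/60 = 151.533333 rev/s
J = V / (n·D) = 39.2 / (151.533333 × 1.55) = 0.166896
regime bands: climb J<0.3794 | cruise [0.3794, 0.7587) | windmill J≥0.7587
J = 0.1669 → climb

J = 0.1669, regime = climb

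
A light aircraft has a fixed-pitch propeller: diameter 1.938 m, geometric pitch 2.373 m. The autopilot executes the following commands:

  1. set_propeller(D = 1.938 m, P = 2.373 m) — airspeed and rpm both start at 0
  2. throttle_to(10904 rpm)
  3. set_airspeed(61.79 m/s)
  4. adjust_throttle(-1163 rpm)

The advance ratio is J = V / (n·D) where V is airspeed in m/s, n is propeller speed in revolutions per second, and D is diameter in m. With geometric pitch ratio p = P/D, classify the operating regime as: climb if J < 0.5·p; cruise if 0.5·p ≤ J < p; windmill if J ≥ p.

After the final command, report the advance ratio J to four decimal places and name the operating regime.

set_propeller: D = 1.938 m, P = 2.373 m (p = P/D = 1.224458); state ← (V=0, rpm=0)
throttle_to(10904): rpm ← 10904
set_airspeed(61.79): V ← 61.79 m/s
adjust_throttle(-1163): rpm ← 10904 -1163 = 9741
final state: V = 61.79 m/s, rpm = 9741 → n = rpm/60 = 162.350000 rev/s
J = V / (n·D) = 61.79 / (162.350000 × 1.938) = 0.196387
regime bands: climb J<0.6122 | cruise [0.6122, 1.2245) | windmill J≥1.2245
J = 0.1964 → climb

J = 0.1964, regime = climb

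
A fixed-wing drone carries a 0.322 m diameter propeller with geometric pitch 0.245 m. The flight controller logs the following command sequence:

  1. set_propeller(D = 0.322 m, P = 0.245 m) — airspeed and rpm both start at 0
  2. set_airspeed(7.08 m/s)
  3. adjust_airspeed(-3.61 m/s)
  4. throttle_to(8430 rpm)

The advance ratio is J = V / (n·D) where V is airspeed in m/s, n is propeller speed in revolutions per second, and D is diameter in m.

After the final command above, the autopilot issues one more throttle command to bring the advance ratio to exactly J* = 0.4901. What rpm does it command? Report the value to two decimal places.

rpm = 1319.29

set_propeller: D = 0.322 m, P = 0.245 m (p = P/D = 0.760870); state ← (V=0, rpm=0)
set_airspeed(7.08): V ← 7.08 m/s
adjust_airspeed(-3.61): V ← 7.08 -3.61 = 3.47 m/s
throttle_to(8430): rpm ← 8430
final state: V = 3.47 m/s, rpm = 8430 → n = rpm/60 = 140.500000 rev/s
target J* = 0.4901; solve J* = V/(n·D) for n: n = V/(J*·D) = 3.47/(0.4901 × 0.322) = 21.988161 rev/s
rpm = 60·n = 1319.289637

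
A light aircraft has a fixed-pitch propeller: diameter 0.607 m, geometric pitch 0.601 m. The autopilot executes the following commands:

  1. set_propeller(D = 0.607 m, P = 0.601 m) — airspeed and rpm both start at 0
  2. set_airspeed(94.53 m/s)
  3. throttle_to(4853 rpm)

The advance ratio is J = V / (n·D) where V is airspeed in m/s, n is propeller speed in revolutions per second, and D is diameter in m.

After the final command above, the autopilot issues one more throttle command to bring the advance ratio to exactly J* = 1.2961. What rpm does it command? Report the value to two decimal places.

rpm = 7209.31

set_propeller: D = 0.607 m, P = 0.601 m (p = P/D = 0.990115); state ← (V=0, rpm=0)
set_airspeed(94.53): V ← 94.53 m/s
throttle_to(4853): rpm ← 4853
final state: V = 94.53 m/s, rpm = 4853 → n = rpm/60 = 80.883333 rev/s
target J* = 1.2961; solve J* = V/(n·D) for n: n = V/(J*·D) = 94.53/(1.2961 × 0.607) = 120.155168 rev/s
rpm = 60·n = 7209.310100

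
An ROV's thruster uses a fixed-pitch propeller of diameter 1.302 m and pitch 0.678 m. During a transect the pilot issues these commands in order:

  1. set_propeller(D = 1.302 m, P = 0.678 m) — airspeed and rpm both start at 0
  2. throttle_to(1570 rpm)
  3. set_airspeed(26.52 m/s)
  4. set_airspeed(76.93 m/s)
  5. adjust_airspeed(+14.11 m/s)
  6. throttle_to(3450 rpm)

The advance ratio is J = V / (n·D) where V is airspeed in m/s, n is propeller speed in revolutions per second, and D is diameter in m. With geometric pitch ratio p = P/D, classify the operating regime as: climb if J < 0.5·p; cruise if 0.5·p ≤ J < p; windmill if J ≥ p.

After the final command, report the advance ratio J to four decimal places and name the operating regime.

set_propeller: D = 1.302 m, P = 0.678 m (p = P/D = 0.520737); state ← (V=0, rpm=0)
throttle_to(1570): rpm ← 1570
set_airspeed(26.52): V ← 26.52 m/s
set_airspeed(76.93): V ← 76.93 m/s
adjust_airspeed(+14.11): V ← 76.93 +14.11 = 91.04 m/s
throttle_to(3450): rpm ← 3450
final state: V = 91.04 m/s, rpm = 3450 → n = rpm/60 = 57.500000 rev/s
J = V / (n·D) = 91.04 / (57.500000 × 1.302) = 1.216056
regime bands: climb J<0.2604 | cruise [0.2604, 0.5207) | windmill J≥0.5207
J = 1.2161 → windmill

J = 1.2161, regime = windmill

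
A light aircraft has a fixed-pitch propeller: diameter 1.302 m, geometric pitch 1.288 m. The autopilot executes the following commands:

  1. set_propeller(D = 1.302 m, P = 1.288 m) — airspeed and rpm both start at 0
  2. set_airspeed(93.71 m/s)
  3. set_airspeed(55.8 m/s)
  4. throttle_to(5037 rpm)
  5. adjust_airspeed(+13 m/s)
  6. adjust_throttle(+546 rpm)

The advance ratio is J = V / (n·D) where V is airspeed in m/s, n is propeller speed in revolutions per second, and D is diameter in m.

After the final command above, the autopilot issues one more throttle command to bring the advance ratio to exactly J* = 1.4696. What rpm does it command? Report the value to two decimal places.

rpm = 2157.39

set_propeller: D = 1.302 m, P = 1.288 m (p = P/D = 0.989247); state ← (V=0, rpm=0)
set_airspeed(93.71): V ← 93.71 m/s
set_airspeed(55.8): V ← 55.8 m/s
throttle_to(5037): rpm ← 5037
adjust_airspeed(+13): V ← 55.8 +13 = 68.8 m/s
adjust_throttle(+546): rpm ← 5037 +546 = 5583
final state: V = 68.8 m/s, rpm = 5583 → n = rpm/60 = 93.050000 rev/s
target J* = 1.4696; solve J* = V/(n·D) for n: n = V/(J*·D) = 68.8/(1.4696 × 1.302) = 35.956574 rev/s
rpm = 60·n = 2157.394470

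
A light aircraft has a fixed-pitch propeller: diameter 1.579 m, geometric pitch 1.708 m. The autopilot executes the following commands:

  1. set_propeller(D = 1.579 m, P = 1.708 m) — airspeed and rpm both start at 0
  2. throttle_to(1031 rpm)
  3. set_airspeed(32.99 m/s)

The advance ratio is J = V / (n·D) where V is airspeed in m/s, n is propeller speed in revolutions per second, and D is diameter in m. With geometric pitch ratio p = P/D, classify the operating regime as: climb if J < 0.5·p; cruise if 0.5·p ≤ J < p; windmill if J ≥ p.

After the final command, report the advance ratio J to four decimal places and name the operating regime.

J = 1.2159, regime = windmill

set_propeller: D = 1.579 m, P = 1.708 m (p = P/D = 1.081697); state ← (V=0, rpm=0)
throttle_to(1031): rpm ← 1031
set_airspeed(32.99): V ← 32.99 m/s
final state: V = 32.99 m/s, rpm = 1031 → n = rpm/60 = 17.183333 rev/s
J = V / (n·D) = 32.99 / (17.183333 × 1.579) = 1.215886
regime bands: climb J<0.5408 | cruise [0.5408, 1.0817) | windmill J≥1.0817
J = 1.2159 → windmill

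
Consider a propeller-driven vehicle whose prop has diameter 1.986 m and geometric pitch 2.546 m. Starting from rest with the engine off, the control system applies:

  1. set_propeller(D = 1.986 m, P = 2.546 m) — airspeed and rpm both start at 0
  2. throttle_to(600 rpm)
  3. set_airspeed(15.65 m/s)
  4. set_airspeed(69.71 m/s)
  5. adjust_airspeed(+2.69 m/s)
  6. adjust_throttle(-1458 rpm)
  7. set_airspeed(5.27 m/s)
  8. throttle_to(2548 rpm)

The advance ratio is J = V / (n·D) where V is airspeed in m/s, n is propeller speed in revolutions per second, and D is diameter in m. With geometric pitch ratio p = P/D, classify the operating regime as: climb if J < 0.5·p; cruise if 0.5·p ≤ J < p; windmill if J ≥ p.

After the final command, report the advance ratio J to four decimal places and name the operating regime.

set_propeller: D = 1.986 m, P = 2.546 m (p = P/D = 1.281974); state ← (V=0, rpm=0)
throttle_to(600): rpm ← 600
set_airspeed(15.65): V ← 15.65 m/s
set_airspeed(69.71): V ← 69.71 m/s
adjust_airspeed(+2.69): V ← 69.71 +2.69 = 72.4 m/s
adjust_throttle(-1458): rpm ← 600 -1458 = -858
set_airspeed(5.27): V ← 5.27 m/s
throttle_to(2548): rpm ← 2548
final state: V = 5.27 m/s, rpm = 2548 → n = rpm/60 = 42.466667 rev/s
J = V / (n·D) = 5.27 / (42.466667 × 1.986) = 0.062486
regime bands: climb J<0.6410 | cruise [0.6410, 1.2820) | windmill J≥1.2820
J = 0.0625 → climb

J = 0.0625, regime = climb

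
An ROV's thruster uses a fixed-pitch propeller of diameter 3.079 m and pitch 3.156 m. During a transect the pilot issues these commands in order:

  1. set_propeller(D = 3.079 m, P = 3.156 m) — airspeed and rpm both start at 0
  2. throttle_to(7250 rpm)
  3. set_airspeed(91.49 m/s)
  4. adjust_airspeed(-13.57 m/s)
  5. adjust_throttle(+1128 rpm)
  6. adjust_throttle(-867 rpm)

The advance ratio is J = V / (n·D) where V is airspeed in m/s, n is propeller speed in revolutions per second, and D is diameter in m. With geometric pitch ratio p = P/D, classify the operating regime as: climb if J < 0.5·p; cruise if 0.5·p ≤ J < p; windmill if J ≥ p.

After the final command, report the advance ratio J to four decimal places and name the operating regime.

J = 0.2022, regime = climb

set_propeller: D = 3.079 m, P = 3.156 m (p = P/D = 1.025008); state ← (V=0, rpm=0)
throttle_to(7250): rpm ← 7250
set_airspeed(91.49): V ← 91.49 m/s
adjust_airspeed(-13.57): V ← 91.49 -13.57 = 77.92 m/s
adjust_throttle(+1128): rpm ← 7250 +1128 = 8378
adjust_throttle(-867): rpm ← 8378 -867 = 7511
final state: V = 77.92 m/s, rpm = 7511 → n = rpm/60 = 125.183333 rev/s
J = V / (n·D) = 77.92 / (125.183333 × 3.079) = 0.202159
regime bands: climb J<0.5125 | cruise [0.5125, 1.0250) | windmill J≥1.0250
J = 0.2022 → climb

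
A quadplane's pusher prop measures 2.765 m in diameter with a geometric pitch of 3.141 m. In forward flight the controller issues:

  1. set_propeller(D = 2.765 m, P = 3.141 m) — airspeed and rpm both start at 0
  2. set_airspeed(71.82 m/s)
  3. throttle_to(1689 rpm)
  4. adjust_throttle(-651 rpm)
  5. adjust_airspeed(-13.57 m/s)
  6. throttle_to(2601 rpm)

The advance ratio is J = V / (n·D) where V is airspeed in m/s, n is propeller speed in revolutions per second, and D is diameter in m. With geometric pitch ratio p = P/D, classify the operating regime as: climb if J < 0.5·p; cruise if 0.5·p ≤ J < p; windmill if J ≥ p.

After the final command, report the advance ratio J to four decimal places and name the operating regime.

J = 0.4860, regime = climb

set_propeller: D = 2.765 m, P = 3.141 m (p = P/D = 1.135986); state ← (V=0, rpm=0)
set_airspeed(71.82): V ← 71.82 m/s
throttle_to(1689): rpm ← 1689
adjust_throttle(-651): rpm ← 1689 -651 = 1038
adjust_airspeed(-13.57): V ← 71.82 -13.57 = 58.25 m/s
throttle_to(2601): rpm ← 2601
final state: V = 58.25 m/s, rpm = 2601 → n = rpm/60 = 43.350000 rev/s
J = V / (n·D) = 58.25 / (43.350000 × 2.765) = 0.485972
regime bands: climb J<0.5680 | cruise [0.5680, 1.1360) | windmill J≥1.1360
J = 0.4860 → climb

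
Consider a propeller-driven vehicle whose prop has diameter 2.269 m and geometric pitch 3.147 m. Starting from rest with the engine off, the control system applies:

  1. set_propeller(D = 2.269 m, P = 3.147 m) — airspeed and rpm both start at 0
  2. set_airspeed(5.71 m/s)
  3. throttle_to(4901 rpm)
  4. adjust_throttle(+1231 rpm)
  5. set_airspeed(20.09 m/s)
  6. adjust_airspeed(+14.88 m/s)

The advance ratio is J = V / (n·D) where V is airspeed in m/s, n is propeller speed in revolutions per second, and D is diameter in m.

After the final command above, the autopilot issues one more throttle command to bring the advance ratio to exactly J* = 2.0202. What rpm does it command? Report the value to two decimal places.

rpm = 457.74

set_propeller: D = 2.269 m, P = 3.147 m (p = P/D = 1.386955); state ← (V=0, rpm=0)
set_airspeed(5.71): V ← 5.71 m/s
throttle_to(4901): rpm ← 4901
adjust_throttle(+1231): rpm ← 4901 +1231 = 6132
set_airspeed(20.09): V ← 20.09 m/s
adjust_airspeed(+14.88): V ← 20.09 +14.88 = 34.97 m/s
final state: V = 34.97 m/s, rpm = 6132 → n = rpm/60 = 102.200000 rev/s
target J* = 2.0202; solve J* = V/(n·D) for n: n = V/(J*·D) = 34.97/(2.0202 × 2.269) = 7.628985 rev/s
rpm = 60·n = 457.739109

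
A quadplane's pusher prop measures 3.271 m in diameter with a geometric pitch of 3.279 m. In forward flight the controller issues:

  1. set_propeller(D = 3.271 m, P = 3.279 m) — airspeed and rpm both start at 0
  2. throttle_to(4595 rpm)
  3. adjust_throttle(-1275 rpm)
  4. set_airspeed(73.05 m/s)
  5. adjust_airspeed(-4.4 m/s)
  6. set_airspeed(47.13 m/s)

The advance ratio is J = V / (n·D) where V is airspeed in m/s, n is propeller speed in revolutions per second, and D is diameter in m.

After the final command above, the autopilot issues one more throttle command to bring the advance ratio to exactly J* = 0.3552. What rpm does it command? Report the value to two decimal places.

set_propeller: D = 3.271 m, P = 3.279 m (p = P/D = 1.002446); state ← (V=0, rpm=0)
throttle_to(4595): rpm ← 4595
adjust_throttle(-1275): rpm ← 4595 -1275 = 3320
set_airspeed(73.05): V ← 73.05 m/s
adjust_airspeed(-4.4): V ← 73.05 -4.4 = 68.65 m/s
set_airspeed(47.13): V ← 47.13 m/s
final state: V = 47.13 m/s, rpm = 3320 → n = rpm/60 = 55.333333 rev/s
target J* = 0.3552; solve J* = V/(n·D) for n: n = V/(J*·D) = 47.13/(0.3552 × 3.271) = 40.564296 rev/s
rpm = 60·n = 2433.857734

rpm = 2433.86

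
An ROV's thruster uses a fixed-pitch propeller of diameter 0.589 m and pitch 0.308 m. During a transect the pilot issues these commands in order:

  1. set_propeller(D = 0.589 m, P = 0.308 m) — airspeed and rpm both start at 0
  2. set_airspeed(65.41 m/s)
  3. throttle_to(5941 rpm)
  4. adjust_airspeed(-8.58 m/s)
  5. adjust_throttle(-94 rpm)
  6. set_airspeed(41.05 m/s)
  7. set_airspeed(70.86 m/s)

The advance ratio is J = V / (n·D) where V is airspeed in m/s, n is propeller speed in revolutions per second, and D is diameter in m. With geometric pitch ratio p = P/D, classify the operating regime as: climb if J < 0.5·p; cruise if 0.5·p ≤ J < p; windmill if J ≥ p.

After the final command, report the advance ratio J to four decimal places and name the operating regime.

set_propeller: D = 0.589 m, P = 0.308 m (p = P/D = 0.522920); state ← (V=0, rpm=0)
set_airspeed(65.41): V ← 65.41 m/s
throttle_to(5941): rpm ← 5941
adjust_airspeed(-8.58): V ← 65.41 -8.58 = 56.83 m/s
adjust_throttle(-94): rpm ← 5941 -94 = 5847
set_airspeed(41.05): V ← 41.05 m/s
set_airspeed(70.86): V ← 70.86 m/s
final state: V = 70.86 m/s, rpm = 5847 → n = rpm/60 = 97.450000 rev/s
J = V / (n·D) = 70.86 / (97.450000 × 0.589) = 1.234537
regime bands: climb J<0.2615 | cruise [0.2615, 0.5229) | windmill J≥0.5229
J = 1.2345 → windmill

J = 1.2345, regime = windmill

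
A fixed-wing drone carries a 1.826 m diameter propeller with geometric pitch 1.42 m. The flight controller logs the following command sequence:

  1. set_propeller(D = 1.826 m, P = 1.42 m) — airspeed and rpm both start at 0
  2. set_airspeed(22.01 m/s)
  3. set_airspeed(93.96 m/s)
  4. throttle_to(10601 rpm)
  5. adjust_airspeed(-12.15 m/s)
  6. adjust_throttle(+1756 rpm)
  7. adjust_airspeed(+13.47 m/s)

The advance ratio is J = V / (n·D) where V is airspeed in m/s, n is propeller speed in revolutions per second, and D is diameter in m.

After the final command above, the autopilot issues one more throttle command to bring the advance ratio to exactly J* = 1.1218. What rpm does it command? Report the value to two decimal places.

set_propeller: D = 1.826 m, P = 1.42 m (p = P/D = 0.777656); state ← (V=0, rpm=0)
set_airspeed(22.01): V ← 22.01 m/s
set_airspeed(93.96): V ← 93.96 m/s
throttle_to(10601): rpm ← 10601
adjust_airspeed(-12.15): V ← 93.96 -12.15 = 81.81 m/s
adjust_throttle(+1756): rpm ← 10601 +1756 = 12357
adjust_airspeed(+13.47): V ← 81.81 +13.47 = 95.28 m/s
final state: V = 95.28 m/s, rpm = 12357 → n = rpm/60 = 205.950000 rev/s
target J* = 1.1218; solve J* = V/(n·D) for n: n = V/(J*·D) = 95.28/(1.1218 × 1.826) = 46.514198 rev/s
rpm = 60·n = 2790.851895

rpm = 2790.85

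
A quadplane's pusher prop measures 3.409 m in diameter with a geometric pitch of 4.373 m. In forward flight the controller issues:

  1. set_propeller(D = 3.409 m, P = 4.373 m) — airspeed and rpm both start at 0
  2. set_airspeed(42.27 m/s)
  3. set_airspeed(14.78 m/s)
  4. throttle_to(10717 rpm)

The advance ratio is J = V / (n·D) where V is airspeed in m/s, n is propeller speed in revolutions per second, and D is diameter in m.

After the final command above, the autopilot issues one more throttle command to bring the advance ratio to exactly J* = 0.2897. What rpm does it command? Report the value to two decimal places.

set_propeller: D = 3.409 m, P = 4.373 m (p = P/D = 1.282781); state ← (V=0, rpm=0)
set_airspeed(42.27): V ← 42.27 m/s
set_airspeed(14.78): V ← 14.78 m/s
throttle_to(10717): rpm ← 10717
final state: V = 14.78 m/s, rpm = 10717 → n = rpm/60 = 178.616667 rev/s
target J* = 0.2897; solve J* = V/(n·D) for n: n = V/(J*·D) = 14.78/(0.2897 × 3.409) = 14.965766 rev/s
rpm = 60·n = 897.945933

rpm = 897.95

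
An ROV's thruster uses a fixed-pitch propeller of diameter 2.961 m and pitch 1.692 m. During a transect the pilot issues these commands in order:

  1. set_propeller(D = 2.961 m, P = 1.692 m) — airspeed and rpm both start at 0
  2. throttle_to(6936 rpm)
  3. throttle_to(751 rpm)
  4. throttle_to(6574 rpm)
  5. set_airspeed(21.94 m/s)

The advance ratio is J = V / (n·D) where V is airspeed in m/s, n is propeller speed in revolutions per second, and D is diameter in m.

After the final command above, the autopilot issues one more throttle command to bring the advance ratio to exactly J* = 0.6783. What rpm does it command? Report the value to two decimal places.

set_propeller: D = 2.961 m, P = 1.692 m (p = P/D = 0.571429); state ← (V=0, rpm=0)
throttle_to(6936): rpm ← 6936
throttle_to(751): rpm ← 751
throttle_to(6574): rpm ← 6574
set_airspeed(21.94): V ← 21.94 m/s
final state: V = 21.94 m/s, rpm = 6574 → n = rpm/60 = 109.566667 rev/s
target J* = 0.6783; solve J* = V/(n·D) for n: n = V/(J*·D) = 21.94/(0.6783 × 2.961) = 10.923867 rev/s
rpm = 60·n = 655.432012

rpm = 655.43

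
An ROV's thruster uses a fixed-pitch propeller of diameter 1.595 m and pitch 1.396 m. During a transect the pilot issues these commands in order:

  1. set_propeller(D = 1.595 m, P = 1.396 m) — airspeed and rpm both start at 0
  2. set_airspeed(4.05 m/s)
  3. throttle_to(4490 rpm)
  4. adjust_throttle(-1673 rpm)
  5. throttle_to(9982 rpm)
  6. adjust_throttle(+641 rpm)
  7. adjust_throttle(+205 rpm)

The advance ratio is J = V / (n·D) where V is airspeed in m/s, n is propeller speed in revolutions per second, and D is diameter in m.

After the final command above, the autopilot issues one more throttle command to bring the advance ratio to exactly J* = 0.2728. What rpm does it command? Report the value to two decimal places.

set_propeller: D = 1.595 m, P = 1.396 m (p = P/D = 0.875235); state ← (V=0, rpm=0)
set_airspeed(4.05): V ← 4.05 m/s
throttle_to(4490): rpm ← 4490
adjust_throttle(-1673): rpm ← 4490 -1673 = 2817
throttle_to(9982): rpm ← 9982
adjust_throttle(+641): rpm ← 9982 +641 = 10623
adjust_throttle(+205): rpm ← 10623 +205 = 10828
final state: V = 4.05 m/s, rpm = 10828 → n = rpm/60 = 180.466667 rev/s
target J* = 0.2728; solve J* = V/(n·D) for n: n = V/(J*·D) = 4.05/(0.2728 × 1.595) = 9.307863 rev/s
rpm = 60·n = 558.471764

rpm = 558.47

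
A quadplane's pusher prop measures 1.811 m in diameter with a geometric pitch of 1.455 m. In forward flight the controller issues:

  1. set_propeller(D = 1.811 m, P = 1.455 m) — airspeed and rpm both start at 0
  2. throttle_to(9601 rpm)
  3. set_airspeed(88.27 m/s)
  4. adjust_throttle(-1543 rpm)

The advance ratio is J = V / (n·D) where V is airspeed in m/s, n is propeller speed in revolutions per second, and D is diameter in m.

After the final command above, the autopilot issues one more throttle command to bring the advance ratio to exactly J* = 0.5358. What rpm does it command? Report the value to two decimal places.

set_propeller: D = 1.811 m, P = 1.455 m (p = P/D = 0.803424); state ← (V=0, rpm=0)
throttle_to(9601): rpm ← 9601
set_airspeed(88.27): V ← 88.27 m/s
adjust_throttle(-1543): rpm ← 9601 -1543 = 8058
final state: V = 88.27 m/s, rpm = 8058 → n = rpm/60 = 134.300000 rev/s
target J* = 0.5358; solve J* = V/(n·D) for n: n = V/(J*·D) = 88.27/(0.5358 × 1.811) = 90.968696 rev/s
rpm = 60·n = 5458.121731

rpm = 5458.12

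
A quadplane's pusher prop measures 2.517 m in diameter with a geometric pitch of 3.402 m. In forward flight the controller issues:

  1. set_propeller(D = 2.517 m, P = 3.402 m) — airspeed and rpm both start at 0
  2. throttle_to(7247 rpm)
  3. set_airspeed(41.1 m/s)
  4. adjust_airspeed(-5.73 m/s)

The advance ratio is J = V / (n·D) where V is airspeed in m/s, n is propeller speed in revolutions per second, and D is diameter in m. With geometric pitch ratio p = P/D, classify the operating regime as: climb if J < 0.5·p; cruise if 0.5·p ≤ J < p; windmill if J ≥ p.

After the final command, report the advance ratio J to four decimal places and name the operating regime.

J = 0.1163, regime = climb

set_propeller: D = 2.517 m, P = 3.402 m (p = P/D = 1.351609); state ← (V=0, rpm=0)
throttle_to(7247): rpm ← 7247
set_airspeed(41.1): V ← 41.1 m/s
adjust_airspeed(-5.73): V ← 41.1 -5.73 = 35.37 m/s
final state: V = 35.37 m/s, rpm = 7247 → n = rpm/60 = 120.783333 rev/s
J = V / (n·D) = 35.37 / (120.783333 × 2.517) = 0.116344
regime bands: climb J<0.6758 | cruise [0.6758, 1.3516) | windmill J≥1.3516
J = 0.1163 → climb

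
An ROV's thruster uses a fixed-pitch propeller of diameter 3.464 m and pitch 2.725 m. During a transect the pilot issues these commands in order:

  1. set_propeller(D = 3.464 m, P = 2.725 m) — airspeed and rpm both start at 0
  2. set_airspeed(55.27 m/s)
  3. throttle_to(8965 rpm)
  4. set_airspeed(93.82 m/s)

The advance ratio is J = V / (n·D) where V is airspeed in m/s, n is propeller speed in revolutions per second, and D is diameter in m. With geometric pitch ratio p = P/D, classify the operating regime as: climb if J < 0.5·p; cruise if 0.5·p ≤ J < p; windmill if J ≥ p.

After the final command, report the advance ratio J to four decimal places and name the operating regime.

set_propeller: D = 3.464 m, P = 2.725 m (p = P/D = 0.786663); state ← (V=0, rpm=0)
set_airspeed(55.27): V ← 55.27 m/s
throttle_to(8965): rpm ← 8965
set_airspeed(93.82): V ← 93.82 m/s
final state: V = 93.82 m/s, rpm = 8965 → n = rpm/60 = 149.416667 rev/s
J = V / (n·D) = 93.82 / (149.416667 × 3.464) = 0.181267
regime bands: climb J<0.3933 | cruise [0.3933, 0.7867) | windmill J≥0.7867
J = 0.1813 → climb

J = 0.1813, regime = climb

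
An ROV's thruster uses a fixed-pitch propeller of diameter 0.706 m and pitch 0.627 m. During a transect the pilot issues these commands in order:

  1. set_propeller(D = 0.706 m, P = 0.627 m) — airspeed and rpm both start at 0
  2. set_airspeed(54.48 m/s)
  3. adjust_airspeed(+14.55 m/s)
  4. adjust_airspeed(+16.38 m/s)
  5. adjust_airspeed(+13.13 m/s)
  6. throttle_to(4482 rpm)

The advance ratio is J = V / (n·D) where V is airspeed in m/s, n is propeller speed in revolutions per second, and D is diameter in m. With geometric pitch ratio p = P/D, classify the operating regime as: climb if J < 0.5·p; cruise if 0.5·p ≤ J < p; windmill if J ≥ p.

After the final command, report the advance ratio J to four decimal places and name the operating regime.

J = 1.8685, regime = windmill

set_propeller: D = 0.706 m, P = 0.627 m (p = P/D = 0.888102); state ← (V=0, rpm=0)
set_airspeed(54.48): V ← 54.48 m/s
adjust_airspeed(+14.55): V ← 54.48 +14.55 = 69.03 m/s
adjust_airspeed(+16.38): V ← 69.03 +16.38 = 85.41 m/s
adjust_airspeed(+13.13): V ← 85.41 +13.13 = 98.54 m/s
throttle_to(4482): rpm ← 4482
final state: V = 98.54 m/s, rpm = 4482 → n = rpm/60 = 74.700000 rev/s
J = V / (n·D) = 98.54 / (74.700000 × 0.706) = 1.868475
regime bands: climb J<0.4441 | cruise [0.4441, 0.8881) | windmill J≥0.8881
J = 1.8685 → windmill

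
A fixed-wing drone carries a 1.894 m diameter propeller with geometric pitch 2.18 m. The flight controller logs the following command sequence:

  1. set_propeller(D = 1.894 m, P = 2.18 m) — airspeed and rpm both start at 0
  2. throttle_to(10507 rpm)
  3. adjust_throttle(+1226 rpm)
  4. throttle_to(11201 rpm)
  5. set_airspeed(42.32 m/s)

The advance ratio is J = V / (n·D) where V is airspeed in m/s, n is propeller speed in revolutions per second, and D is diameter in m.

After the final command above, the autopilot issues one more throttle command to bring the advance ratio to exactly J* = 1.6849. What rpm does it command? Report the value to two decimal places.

set_propeller: D = 1.894 m, P = 2.18 m (p = P/D = 1.151003); state ← (V=0, rpm=0)
throttle_to(10507): rpm ← 10507
adjust_throttle(+1226): rpm ← 10507 +1226 = 11733
throttle_to(11201): rpm ← 11201
set_airspeed(42.32): V ← 42.32 m/s
final state: V = 42.32 m/s, rpm = 11201 → n = rpm/60 = 186.683333 rev/s
target J* = 1.6849; solve J* = V/(n·D) for n: n = V/(J*·D) = 42.32/(1.6849 × 1.894) = 13.261467 rev/s
rpm = 60·n = 795.687993

rpm = 795.69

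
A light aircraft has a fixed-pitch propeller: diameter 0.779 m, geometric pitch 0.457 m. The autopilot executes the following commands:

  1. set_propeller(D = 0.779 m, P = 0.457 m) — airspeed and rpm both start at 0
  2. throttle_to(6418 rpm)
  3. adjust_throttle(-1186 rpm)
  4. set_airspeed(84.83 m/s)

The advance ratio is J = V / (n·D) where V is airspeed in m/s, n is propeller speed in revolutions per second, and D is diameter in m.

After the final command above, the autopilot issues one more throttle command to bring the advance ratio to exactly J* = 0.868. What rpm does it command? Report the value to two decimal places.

set_propeller: D = 0.779 m, P = 0.457 m (p = P/D = 0.586650); state ← (V=0, rpm=0)
throttle_to(6418): rpm ← 6418
adjust_throttle(-1186): rpm ← 6418 -1186 = 5232
set_airspeed(84.83): V ← 84.83 m/s
final state: V = 84.83 m/s, rpm = 5232 → n = rpm/60 = 87.200000 rev/s
target J* = 0.868; solve J* = V/(n·D) for n: n = V/(J*·D) = 84.83/(0.868 × 0.779) = 125.456245 rev/s
rpm = 60·n = 7527.374692

rpm = 7527.37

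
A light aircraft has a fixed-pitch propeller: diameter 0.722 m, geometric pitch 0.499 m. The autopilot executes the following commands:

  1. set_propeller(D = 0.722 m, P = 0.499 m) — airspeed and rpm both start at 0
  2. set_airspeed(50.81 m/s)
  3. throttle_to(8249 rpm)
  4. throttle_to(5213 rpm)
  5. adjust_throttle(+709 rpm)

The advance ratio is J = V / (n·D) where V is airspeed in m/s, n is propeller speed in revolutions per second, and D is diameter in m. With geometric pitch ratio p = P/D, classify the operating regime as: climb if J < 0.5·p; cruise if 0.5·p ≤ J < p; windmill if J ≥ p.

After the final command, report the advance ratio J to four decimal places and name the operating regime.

J = 0.7130, regime = windmill

set_propeller: D = 0.722 m, P = 0.499 m (p = P/D = 0.691136); state ← (V=0, rpm=0)
set_airspeed(50.81): V ← 50.81 m/s
throttle_to(8249): rpm ← 8249
throttle_to(5213): rpm ← 5213
adjust_throttle(+709): rpm ← 5213 +709 = 5922
final state: V = 50.81 m/s, rpm = 5922 → n = rpm/60 = 98.700000 rev/s
J = V / (n·D) = 50.81 / (98.700000 × 0.722) = 0.713009
regime bands: climb J<0.3456 | cruise [0.3456, 0.6911) | windmill J≥0.6911
J = 0.7130 → windmill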